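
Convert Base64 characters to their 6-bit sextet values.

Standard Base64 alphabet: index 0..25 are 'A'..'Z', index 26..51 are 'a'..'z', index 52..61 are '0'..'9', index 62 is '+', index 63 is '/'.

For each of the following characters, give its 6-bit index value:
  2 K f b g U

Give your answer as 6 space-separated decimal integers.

'2': 0..9 range, 52 + ord('2') − ord('0') = 54
'K': A..Z range, ord('K') − ord('A') = 10
'f': a..z range, 26 + ord('f') − ord('a') = 31
'b': a..z range, 26 + ord('b') − ord('a') = 27
'g': a..z range, 26 + ord('g') − ord('a') = 32
'U': A..Z range, ord('U') − ord('A') = 20

Answer: 54 10 31 27 32 20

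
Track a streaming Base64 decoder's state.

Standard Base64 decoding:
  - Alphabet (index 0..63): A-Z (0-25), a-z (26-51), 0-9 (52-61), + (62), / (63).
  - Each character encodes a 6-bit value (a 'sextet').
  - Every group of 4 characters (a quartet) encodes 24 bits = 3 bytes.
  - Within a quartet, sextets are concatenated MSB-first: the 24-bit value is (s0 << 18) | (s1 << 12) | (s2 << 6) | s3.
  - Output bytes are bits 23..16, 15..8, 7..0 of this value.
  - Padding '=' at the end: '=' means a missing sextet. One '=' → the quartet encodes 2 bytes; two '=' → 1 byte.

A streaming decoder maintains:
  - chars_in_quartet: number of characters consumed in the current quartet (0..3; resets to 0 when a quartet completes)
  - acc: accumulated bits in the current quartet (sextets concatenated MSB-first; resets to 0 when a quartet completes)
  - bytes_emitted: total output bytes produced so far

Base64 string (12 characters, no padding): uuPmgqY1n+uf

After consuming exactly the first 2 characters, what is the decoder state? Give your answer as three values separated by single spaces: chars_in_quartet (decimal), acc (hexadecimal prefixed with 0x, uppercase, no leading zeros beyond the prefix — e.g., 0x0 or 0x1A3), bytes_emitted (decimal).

Answer: 2 0xBAE 0

Derivation:
After char 0 ('u'=46): chars_in_quartet=1 acc=0x2E bytes_emitted=0
After char 1 ('u'=46): chars_in_quartet=2 acc=0xBAE bytes_emitted=0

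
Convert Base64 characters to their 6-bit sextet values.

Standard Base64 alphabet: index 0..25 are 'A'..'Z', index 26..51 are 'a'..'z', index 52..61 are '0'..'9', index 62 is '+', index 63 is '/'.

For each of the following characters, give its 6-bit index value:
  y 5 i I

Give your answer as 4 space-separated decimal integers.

'y': a..z range, 26 + ord('y') − ord('a') = 50
'5': 0..9 range, 52 + ord('5') − ord('0') = 57
'i': a..z range, 26 + ord('i') − ord('a') = 34
'I': A..Z range, ord('I') − ord('A') = 8

Answer: 50 57 34 8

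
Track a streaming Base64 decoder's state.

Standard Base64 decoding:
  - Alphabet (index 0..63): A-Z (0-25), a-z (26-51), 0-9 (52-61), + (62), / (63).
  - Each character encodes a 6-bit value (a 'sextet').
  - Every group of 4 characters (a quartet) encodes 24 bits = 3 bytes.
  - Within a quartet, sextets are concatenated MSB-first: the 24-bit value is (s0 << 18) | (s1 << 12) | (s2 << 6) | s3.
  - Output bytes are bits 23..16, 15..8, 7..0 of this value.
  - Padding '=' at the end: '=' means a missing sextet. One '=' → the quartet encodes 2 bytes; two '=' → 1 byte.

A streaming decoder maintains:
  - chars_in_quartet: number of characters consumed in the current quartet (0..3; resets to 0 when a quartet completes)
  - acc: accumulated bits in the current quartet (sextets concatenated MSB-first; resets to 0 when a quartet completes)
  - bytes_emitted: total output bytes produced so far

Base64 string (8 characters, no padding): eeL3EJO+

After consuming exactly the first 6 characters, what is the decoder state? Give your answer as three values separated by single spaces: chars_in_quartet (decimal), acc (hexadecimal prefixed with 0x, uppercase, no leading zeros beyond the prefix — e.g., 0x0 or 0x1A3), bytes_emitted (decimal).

Answer: 2 0x109 3

Derivation:
After char 0 ('e'=30): chars_in_quartet=1 acc=0x1E bytes_emitted=0
After char 1 ('e'=30): chars_in_quartet=2 acc=0x79E bytes_emitted=0
After char 2 ('L'=11): chars_in_quartet=3 acc=0x1E78B bytes_emitted=0
After char 3 ('3'=55): chars_in_quartet=4 acc=0x79E2F7 -> emit 79 E2 F7, reset; bytes_emitted=3
After char 4 ('E'=4): chars_in_quartet=1 acc=0x4 bytes_emitted=3
After char 5 ('J'=9): chars_in_quartet=2 acc=0x109 bytes_emitted=3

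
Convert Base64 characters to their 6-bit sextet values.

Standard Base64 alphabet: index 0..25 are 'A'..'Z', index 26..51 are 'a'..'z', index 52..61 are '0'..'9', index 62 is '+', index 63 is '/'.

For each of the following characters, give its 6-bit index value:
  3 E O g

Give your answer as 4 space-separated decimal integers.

Answer: 55 4 14 32

Derivation:
'3': 0..9 range, 52 + ord('3') − ord('0') = 55
'E': A..Z range, ord('E') − ord('A') = 4
'O': A..Z range, ord('O') − ord('A') = 14
'g': a..z range, 26 + ord('g') − ord('a') = 32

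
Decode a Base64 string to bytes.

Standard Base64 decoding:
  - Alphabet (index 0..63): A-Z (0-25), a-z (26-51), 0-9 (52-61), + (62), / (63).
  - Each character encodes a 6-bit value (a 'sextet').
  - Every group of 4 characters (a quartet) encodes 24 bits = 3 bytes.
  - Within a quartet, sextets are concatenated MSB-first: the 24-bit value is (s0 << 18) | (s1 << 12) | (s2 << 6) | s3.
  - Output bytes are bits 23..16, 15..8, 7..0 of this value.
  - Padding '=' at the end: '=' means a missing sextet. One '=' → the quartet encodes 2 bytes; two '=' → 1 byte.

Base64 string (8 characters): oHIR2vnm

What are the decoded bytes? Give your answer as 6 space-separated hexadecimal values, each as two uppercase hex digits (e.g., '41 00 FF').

After char 0 ('o'=40): chars_in_quartet=1 acc=0x28 bytes_emitted=0
After char 1 ('H'=7): chars_in_quartet=2 acc=0xA07 bytes_emitted=0
After char 2 ('I'=8): chars_in_quartet=3 acc=0x281C8 bytes_emitted=0
After char 3 ('R'=17): chars_in_quartet=4 acc=0xA07211 -> emit A0 72 11, reset; bytes_emitted=3
After char 4 ('2'=54): chars_in_quartet=1 acc=0x36 bytes_emitted=3
After char 5 ('v'=47): chars_in_quartet=2 acc=0xDAF bytes_emitted=3
After char 6 ('n'=39): chars_in_quartet=3 acc=0x36BE7 bytes_emitted=3
After char 7 ('m'=38): chars_in_quartet=4 acc=0xDAF9E6 -> emit DA F9 E6, reset; bytes_emitted=6

Answer: A0 72 11 DA F9 E6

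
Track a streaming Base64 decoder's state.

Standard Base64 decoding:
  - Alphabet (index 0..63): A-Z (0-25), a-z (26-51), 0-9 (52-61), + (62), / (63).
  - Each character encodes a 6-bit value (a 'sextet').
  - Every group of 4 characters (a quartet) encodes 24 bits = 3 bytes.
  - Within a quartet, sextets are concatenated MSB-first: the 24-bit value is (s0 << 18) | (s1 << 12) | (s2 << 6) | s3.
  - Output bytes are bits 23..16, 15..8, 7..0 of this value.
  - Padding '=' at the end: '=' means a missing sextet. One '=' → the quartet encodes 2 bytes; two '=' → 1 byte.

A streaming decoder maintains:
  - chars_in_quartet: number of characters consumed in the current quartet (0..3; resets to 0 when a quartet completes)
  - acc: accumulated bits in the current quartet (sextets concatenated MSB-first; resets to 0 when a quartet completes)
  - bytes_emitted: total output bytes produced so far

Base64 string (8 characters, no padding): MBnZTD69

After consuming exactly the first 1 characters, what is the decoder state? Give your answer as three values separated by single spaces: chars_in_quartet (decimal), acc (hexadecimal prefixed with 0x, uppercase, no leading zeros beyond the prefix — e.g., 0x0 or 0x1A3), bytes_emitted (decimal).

Answer: 1 0xC 0

Derivation:
After char 0 ('M'=12): chars_in_quartet=1 acc=0xC bytes_emitted=0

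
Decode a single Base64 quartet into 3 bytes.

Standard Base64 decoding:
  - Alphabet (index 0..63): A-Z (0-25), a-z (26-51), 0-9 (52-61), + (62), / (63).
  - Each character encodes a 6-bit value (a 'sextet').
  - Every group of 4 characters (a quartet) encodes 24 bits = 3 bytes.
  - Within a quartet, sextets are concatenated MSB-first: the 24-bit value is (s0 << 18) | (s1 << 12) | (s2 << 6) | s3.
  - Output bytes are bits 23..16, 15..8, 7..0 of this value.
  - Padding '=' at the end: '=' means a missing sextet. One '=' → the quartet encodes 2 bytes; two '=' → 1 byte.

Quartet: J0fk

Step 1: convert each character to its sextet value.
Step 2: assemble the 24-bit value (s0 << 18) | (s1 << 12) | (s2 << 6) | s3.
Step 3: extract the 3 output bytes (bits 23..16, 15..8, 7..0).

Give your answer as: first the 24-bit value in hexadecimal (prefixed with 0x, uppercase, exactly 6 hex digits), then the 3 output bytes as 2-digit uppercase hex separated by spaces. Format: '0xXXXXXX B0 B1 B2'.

Answer: 0x2747E4 27 47 E4

Derivation:
Sextets: J=9, 0=52, f=31, k=36
24-bit: (9<<18) | (52<<12) | (31<<6) | 36
      = 0x240000 | 0x034000 | 0x0007C0 | 0x000024
      = 0x2747E4
Bytes: (v>>16)&0xFF=27, (v>>8)&0xFF=47, v&0xFF=E4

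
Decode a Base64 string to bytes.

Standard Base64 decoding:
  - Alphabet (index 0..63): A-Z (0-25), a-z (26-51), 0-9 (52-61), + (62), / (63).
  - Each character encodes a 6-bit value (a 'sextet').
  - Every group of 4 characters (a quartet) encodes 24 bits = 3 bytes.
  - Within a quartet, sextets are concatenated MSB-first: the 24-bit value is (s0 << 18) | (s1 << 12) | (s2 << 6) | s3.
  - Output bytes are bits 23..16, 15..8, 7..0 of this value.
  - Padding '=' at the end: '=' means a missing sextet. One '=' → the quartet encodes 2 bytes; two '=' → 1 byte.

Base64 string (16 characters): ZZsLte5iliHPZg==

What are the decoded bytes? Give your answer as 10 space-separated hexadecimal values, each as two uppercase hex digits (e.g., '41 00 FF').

After char 0 ('Z'=25): chars_in_quartet=1 acc=0x19 bytes_emitted=0
After char 1 ('Z'=25): chars_in_quartet=2 acc=0x659 bytes_emitted=0
After char 2 ('s'=44): chars_in_quartet=3 acc=0x1966C bytes_emitted=0
After char 3 ('L'=11): chars_in_quartet=4 acc=0x659B0B -> emit 65 9B 0B, reset; bytes_emitted=3
After char 4 ('t'=45): chars_in_quartet=1 acc=0x2D bytes_emitted=3
After char 5 ('e'=30): chars_in_quartet=2 acc=0xB5E bytes_emitted=3
After char 6 ('5'=57): chars_in_quartet=3 acc=0x2D7B9 bytes_emitted=3
After char 7 ('i'=34): chars_in_quartet=4 acc=0xB5EE62 -> emit B5 EE 62, reset; bytes_emitted=6
After char 8 ('l'=37): chars_in_quartet=1 acc=0x25 bytes_emitted=6
After char 9 ('i'=34): chars_in_quartet=2 acc=0x962 bytes_emitted=6
After char 10 ('H'=7): chars_in_quartet=3 acc=0x25887 bytes_emitted=6
After char 11 ('P'=15): chars_in_quartet=4 acc=0x9621CF -> emit 96 21 CF, reset; bytes_emitted=9
After char 12 ('Z'=25): chars_in_quartet=1 acc=0x19 bytes_emitted=9
After char 13 ('g'=32): chars_in_quartet=2 acc=0x660 bytes_emitted=9
Padding '==': partial quartet acc=0x660 -> emit 66; bytes_emitted=10

Answer: 65 9B 0B B5 EE 62 96 21 CF 66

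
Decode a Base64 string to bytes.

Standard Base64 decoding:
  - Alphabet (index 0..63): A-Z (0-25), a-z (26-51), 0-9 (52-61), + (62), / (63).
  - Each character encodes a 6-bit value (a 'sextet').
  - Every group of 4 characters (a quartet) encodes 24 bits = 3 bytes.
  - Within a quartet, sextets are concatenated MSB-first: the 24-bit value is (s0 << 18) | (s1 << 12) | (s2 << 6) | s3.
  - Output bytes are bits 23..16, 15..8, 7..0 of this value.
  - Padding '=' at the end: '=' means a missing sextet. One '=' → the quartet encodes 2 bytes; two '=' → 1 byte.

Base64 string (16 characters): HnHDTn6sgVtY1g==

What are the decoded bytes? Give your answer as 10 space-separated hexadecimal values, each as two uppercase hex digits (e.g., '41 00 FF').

After char 0 ('H'=7): chars_in_quartet=1 acc=0x7 bytes_emitted=0
After char 1 ('n'=39): chars_in_quartet=2 acc=0x1E7 bytes_emitted=0
After char 2 ('H'=7): chars_in_quartet=3 acc=0x79C7 bytes_emitted=0
After char 3 ('D'=3): chars_in_quartet=4 acc=0x1E71C3 -> emit 1E 71 C3, reset; bytes_emitted=3
After char 4 ('T'=19): chars_in_quartet=1 acc=0x13 bytes_emitted=3
After char 5 ('n'=39): chars_in_quartet=2 acc=0x4E7 bytes_emitted=3
After char 6 ('6'=58): chars_in_quartet=3 acc=0x139FA bytes_emitted=3
After char 7 ('s'=44): chars_in_quartet=4 acc=0x4E7EAC -> emit 4E 7E AC, reset; bytes_emitted=6
After char 8 ('g'=32): chars_in_quartet=1 acc=0x20 bytes_emitted=6
After char 9 ('V'=21): chars_in_quartet=2 acc=0x815 bytes_emitted=6
After char 10 ('t'=45): chars_in_quartet=3 acc=0x2056D bytes_emitted=6
After char 11 ('Y'=24): chars_in_quartet=4 acc=0x815B58 -> emit 81 5B 58, reset; bytes_emitted=9
After char 12 ('1'=53): chars_in_quartet=1 acc=0x35 bytes_emitted=9
After char 13 ('g'=32): chars_in_quartet=2 acc=0xD60 bytes_emitted=9
Padding '==': partial quartet acc=0xD60 -> emit D6; bytes_emitted=10

Answer: 1E 71 C3 4E 7E AC 81 5B 58 D6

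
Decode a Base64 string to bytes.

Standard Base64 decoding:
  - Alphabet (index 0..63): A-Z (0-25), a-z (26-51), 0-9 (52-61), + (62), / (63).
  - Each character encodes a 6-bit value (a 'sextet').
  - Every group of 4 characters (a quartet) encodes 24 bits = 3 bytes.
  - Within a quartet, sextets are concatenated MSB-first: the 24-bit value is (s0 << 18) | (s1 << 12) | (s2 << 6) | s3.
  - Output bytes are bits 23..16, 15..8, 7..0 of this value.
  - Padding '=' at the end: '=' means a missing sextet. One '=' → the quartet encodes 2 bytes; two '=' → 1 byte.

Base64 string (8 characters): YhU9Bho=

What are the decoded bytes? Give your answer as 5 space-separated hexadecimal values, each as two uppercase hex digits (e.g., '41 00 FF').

Answer: 62 15 3D 06 1A

Derivation:
After char 0 ('Y'=24): chars_in_quartet=1 acc=0x18 bytes_emitted=0
After char 1 ('h'=33): chars_in_quartet=2 acc=0x621 bytes_emitted=0
After char 2 ('U'=20): chars_in_quartet=3 acc=0x18854 bytes_emitted=0
After char 3 ('9'=61): chars_in_quartet=4 acc=0x62153D -> emit 62 15 3D, reset; bytes_emitted=3
After char 4 ('B'=1): chars_in_quartet=1 acc=0x1 bytes_emitted=3
After char 5 ('h'=33): chars_in_quartet=2 acc=0x61 bytes_emitted=3
After char 6 ('o'=40): chars_in_quartet=3 acc=0x1868 bytes_emitted=3
Padding '=': partial quartet acc=0x1868 -> emit 06 1A; bytes_emitted=5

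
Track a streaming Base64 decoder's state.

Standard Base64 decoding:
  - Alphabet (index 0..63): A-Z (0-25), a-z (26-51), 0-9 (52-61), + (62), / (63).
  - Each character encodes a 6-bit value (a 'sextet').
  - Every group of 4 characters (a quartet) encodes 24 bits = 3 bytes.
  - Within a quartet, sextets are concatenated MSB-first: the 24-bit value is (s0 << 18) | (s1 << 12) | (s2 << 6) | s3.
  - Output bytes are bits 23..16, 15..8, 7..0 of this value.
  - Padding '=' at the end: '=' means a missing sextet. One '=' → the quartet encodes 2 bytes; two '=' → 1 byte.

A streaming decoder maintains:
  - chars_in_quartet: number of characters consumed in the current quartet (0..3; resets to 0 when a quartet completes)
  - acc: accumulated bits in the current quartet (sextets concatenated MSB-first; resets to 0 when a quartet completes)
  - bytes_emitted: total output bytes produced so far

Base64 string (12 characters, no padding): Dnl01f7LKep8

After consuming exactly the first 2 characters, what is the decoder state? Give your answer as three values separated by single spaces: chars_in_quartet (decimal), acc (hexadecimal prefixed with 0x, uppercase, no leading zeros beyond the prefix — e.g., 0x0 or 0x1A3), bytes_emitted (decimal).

After char 0 ('D'=3): chars_in_quartet=1 acc=0x3 bytes_emitted=0
After char 1 ('n'=39): chars_in_quartet=2 acc=0xE7 bytes_emitted=0

Answer: 2 0xE7 0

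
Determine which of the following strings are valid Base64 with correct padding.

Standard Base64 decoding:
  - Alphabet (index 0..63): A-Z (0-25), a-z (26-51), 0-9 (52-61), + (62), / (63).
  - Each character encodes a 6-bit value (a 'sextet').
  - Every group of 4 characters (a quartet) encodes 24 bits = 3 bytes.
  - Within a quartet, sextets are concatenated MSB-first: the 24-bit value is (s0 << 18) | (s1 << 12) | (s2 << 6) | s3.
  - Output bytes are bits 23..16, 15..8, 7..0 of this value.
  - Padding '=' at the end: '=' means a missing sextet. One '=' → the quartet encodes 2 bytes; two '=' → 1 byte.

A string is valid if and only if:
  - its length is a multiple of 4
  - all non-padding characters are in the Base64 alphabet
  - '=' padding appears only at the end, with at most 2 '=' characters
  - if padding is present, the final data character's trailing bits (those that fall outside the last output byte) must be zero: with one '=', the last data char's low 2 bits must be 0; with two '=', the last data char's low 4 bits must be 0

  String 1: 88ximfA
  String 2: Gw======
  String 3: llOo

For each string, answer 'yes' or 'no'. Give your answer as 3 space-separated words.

String 1: '88ximfA' → invalid (len=7 not mult of 4)
String 2: 'Gw======' → invalid (6 pad chars (max 2))
String 3: 'llOo' → valid

Answer: no no yes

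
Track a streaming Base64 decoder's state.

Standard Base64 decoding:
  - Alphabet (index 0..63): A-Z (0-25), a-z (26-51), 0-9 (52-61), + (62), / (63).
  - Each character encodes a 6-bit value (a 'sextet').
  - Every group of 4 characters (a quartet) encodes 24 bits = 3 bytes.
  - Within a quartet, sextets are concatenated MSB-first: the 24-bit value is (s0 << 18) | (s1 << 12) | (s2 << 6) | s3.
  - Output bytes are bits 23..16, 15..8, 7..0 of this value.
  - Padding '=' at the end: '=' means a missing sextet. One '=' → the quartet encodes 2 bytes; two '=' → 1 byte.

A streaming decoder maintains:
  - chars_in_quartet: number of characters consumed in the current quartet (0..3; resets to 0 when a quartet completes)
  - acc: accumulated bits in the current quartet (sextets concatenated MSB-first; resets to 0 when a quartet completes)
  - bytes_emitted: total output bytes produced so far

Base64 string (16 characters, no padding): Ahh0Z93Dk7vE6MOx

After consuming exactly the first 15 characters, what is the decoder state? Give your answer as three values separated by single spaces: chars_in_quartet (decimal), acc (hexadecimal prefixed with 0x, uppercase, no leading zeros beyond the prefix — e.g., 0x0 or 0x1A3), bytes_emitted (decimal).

After char 0 ('A'=0): chars_in_quartet=1 acc=0x0 bytes_emitted=0
After char 1 ('h'=33): chars_in_quartet=2 acc=0x21 bytes_emitted=0
After char 2 ('h'=33): chars_in_quartet=3 acc=0x861 bytes_emitted=0
After char 3 ('0'=52): chars_in_quartet=4 acc=0x21874 -> emit 02 18 74, reset; bytes_emitted=3
After char 4 ('Z'=25): chars_in_quartet=1 acc=0x19 bytes_emitted=3
After char 5 ('9'=61): chars_in_quartet=2 acc=0x67D bytes_emitted=3
After char 6 ('3'=55): chars_in_quartet=3 acc=0x19F77 bytes_emitted=3
After char 7 ('D'=3): chars_in_quartet=4 acc=0x67DDC3 -> emit 67 DD C3, reset; bytes_emitted=6
After char 8 ('k'=36): chars_in_quartet=1 acc=0x24 bytes_emitted=6
After char 9 ('7'=59): chars_in_quartet=2 acc=0x93B bytes_emitted=6
After char 10 ('v'=47): chars_in_quartet=3 acc=0x24EEF bytes_emitted=6
After char 11 ('E'=4): chars_in_quartet=4 acc=0x93BBC4 -> emit 93 BB C4, reset; bytes_emitted=9
After char 12 ('6'=58): chars_in_quartet=1 acc=0x3A bytes_emitted=9
After char 13 ('M'=12): chars_in_quartet=2 acc=0xE8C bytes_emitted=9
After char 14 ('O'=14): chars_in_quartet=3 acc=0x3A30E bytes_emitted=9

Answer: 3 0x3A30E 9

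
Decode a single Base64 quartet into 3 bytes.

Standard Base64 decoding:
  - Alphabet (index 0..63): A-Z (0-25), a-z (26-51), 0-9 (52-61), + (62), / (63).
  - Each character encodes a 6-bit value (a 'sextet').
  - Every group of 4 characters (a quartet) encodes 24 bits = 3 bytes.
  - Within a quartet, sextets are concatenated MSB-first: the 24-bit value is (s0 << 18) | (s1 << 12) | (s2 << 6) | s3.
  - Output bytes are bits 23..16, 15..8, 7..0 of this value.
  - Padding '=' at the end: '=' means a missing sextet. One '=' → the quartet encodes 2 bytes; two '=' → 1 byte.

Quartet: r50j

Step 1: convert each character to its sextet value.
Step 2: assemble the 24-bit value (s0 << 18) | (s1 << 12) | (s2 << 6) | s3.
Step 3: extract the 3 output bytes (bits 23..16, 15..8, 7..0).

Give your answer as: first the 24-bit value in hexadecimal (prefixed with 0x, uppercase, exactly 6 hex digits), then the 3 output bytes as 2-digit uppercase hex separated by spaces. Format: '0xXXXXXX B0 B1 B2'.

Sextets: r=43, 5=57, 0=52, j=35
24-bit: (43<<18) | (57<<12) | (52<<6) | 35
      = 0xAC0000 | 0x039000 | 0x000D00 | 0x000023
      = 0xAF9D23
Bytes: (v>>16)&0xFF=AF, (v>>8)&0xFF=9D, v&0xFF=23

Answer: 0xAF9D23 AF 9D 23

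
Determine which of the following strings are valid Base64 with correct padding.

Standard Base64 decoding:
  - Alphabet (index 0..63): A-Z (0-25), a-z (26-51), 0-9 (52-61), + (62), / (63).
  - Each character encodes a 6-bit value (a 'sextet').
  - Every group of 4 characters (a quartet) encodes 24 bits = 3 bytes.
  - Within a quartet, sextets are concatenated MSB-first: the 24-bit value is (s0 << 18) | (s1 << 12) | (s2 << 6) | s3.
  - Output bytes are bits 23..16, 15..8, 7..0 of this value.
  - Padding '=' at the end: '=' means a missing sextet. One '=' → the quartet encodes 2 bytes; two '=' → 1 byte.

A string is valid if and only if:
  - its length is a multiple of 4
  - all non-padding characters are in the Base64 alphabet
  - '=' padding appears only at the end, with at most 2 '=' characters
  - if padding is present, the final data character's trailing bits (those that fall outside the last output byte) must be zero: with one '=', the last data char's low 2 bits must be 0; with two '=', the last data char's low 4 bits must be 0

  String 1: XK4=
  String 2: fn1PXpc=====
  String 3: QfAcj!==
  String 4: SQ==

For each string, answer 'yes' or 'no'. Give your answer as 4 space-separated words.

String 1: 'XK4=' → valid
String 2: 'fn1PXpc=====' → invalid (5 pad chars (max 2))
String 3: 'QfAcj!==' → invalid (bad char(s): ['!'])
String 4: 'SQ==' → valid

Answer: yes no no yes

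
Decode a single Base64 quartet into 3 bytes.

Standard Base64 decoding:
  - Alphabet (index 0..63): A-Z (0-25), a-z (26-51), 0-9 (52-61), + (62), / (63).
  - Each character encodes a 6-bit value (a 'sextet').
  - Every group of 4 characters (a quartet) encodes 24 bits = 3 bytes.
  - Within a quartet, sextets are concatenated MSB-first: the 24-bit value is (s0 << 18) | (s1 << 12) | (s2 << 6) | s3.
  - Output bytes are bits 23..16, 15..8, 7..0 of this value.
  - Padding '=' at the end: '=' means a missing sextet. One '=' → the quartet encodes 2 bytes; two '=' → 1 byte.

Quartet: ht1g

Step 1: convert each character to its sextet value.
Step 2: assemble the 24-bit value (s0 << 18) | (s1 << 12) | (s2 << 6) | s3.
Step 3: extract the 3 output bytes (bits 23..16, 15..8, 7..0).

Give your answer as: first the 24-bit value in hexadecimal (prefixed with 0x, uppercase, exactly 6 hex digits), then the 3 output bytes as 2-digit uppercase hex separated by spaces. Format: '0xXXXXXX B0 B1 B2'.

Sextets: h=33, t=45, 1=53, g=32
24-bit: (33<<18) | (45<<12) | (53<<6) | 32
      = 0x840000 | 0x02D000 | 0x000D40 | 0x000020
      = 0x86DD60
Bytes: (v>>16)&0xFF=86, (v>>8)&0xFF=DD, v&0xFF=60

Answer: 0x86DD60 86 DD 60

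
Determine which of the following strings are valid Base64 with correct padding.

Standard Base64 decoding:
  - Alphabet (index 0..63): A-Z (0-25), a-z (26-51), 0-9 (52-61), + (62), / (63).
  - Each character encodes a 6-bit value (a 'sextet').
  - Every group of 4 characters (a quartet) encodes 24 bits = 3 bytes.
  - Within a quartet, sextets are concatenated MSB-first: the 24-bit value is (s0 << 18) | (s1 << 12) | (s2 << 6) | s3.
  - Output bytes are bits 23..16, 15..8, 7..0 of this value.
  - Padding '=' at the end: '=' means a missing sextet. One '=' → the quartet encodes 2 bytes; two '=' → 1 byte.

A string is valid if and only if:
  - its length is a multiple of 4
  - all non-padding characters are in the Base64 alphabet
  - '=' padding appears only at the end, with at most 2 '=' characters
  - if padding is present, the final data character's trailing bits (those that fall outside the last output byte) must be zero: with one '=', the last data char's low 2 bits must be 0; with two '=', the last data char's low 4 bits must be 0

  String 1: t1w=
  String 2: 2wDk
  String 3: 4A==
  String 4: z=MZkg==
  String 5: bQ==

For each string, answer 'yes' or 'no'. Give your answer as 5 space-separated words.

Answer: yes yes yes no yes

Derivation:
String 1: 't1w=' → valid
String 2: '2wDk' → valid
String 3: '4A==' → valid
String 4: 'z=MZkg==' → invalid (bad char(s): ['=']; '=' in middle)
String 5: 'bQ==' → valid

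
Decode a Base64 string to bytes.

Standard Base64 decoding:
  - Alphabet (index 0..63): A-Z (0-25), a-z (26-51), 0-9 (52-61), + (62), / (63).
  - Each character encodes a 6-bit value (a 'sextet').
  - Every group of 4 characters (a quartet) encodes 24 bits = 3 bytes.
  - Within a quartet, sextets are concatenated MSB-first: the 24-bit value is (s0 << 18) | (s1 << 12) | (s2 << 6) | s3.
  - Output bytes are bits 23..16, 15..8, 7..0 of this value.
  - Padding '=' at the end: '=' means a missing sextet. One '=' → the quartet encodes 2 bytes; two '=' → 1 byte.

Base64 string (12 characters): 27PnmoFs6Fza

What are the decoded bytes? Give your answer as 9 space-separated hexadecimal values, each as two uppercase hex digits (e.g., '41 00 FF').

Answer: DB B3 E7 9A 81 6C E8 5C DA

Derivation:
After char 0 ('2'=54): chars_in_quartet=1 acc=0x36 bytes_emitted=0
After char 1 ('7'=59): chars_in_quartet=2 acc=0xDBB bytes_emitted=0
After char 2 ('P'=15): chars_in_quartet=3 acc=0x36ECF bytes_emitted=0
After char 3 ('n'=39): chars_in_quartet=4 acc=0xDBB3E7 -> emit DB B3 E7, reset; bytes_emitted=3
After char 4 ('m'=38): chars_in_quartet=1 acc=0x26 bytes_emitted=3
After char 5 ('o'=40): chars_in_quartet=2 acc=0x9A8 bytes_emitted=3
After char 6 ('F'=5): chars_in_quartet=3 acc=0x26A05 bytes_emitted=3
After char 7 ('s'=44): chars_in_quartet=4 acc=0x9A816C -> emit 9A 81 6C, reset; bytes_emitted=6
After char 8 ('6'=58): chars_in_quartet=1 acc=0x3A bytes_emitted=6
After char 9 ('F'=5): chars_in_quartet=2 acc=0xE85 bytes_emitted=6
After char 10 ('z'=51): chars_in_quartet=3 acc=0x3A173 bytes_emitted=6
After char 11 ('a'=26): chars_in_quartet=4 acc=0xE85CDA -> emit E8 5C DA, reset; bytes_emitted=9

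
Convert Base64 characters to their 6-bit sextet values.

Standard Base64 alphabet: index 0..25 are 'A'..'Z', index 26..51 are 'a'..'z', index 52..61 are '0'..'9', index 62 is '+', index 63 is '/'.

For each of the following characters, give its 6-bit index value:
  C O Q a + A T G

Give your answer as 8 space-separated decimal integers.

'C': A..Z range, ord('C') − ord('A') = 2
'O': A..Z range, ord('O') − ord('A') = 14
'Q': A..Z range, ord('Q') − ord('A') = 16
'a': a..z range, 26 + ord('a') − ord('a') = 26
'+': index 62
'A': A..Z range, ord('A') − ord('A') = 0
'T': A..Z range, ord('T') − ord('A') = 19
'G': A..Z range, ord('G') − ord('A') = 6

Answer: 2 14 16 26 62 0 19 6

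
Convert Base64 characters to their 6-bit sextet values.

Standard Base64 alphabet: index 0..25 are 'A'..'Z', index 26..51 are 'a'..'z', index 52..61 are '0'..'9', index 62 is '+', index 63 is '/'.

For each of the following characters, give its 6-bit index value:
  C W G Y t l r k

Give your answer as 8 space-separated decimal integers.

'C': A..Z range, ord('C') − ord('A') = 2
'W': A..Z range, ord('W') − ord('A') = 22
'G': A..Z range, ord('G') − ord('A') = 6
'Y': A..Z range, ord('Y') − ord('A') = 24
't': a..z range, 26 + ord('t') − ord('a') = 45
'l': a..z range, 26 + ord('l') − ord('a') = 37
'r': a..z range, 26 + ord('r') − ord('a') = 43
'k': a..z range, 26 + ord('k') − ord('a') = 36

Answer: 2 22 6 24 45 37 43 36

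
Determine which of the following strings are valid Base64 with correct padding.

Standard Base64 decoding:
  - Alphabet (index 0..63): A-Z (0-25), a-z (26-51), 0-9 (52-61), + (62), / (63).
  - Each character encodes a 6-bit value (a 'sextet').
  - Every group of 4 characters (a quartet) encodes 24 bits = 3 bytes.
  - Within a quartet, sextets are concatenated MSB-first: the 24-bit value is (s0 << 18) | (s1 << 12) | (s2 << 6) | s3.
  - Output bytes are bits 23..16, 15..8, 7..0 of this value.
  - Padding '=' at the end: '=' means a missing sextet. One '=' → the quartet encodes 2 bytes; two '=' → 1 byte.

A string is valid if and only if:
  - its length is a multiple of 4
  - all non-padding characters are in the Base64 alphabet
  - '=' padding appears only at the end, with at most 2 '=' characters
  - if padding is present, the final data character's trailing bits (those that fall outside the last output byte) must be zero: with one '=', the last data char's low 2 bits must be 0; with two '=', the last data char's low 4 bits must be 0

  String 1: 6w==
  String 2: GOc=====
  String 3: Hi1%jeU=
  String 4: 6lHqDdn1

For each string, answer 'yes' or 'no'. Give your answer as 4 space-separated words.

Answer: yes no no yes

Derivation:
String 1: '6w==' → valid
String 2: 'GOc=====' → invalid (5 pad chars (max 2))
String 3: 'Hi1%jeU=' → invalid (bad char(s): ['%'])
String 4: '6lHqDdn1' → valid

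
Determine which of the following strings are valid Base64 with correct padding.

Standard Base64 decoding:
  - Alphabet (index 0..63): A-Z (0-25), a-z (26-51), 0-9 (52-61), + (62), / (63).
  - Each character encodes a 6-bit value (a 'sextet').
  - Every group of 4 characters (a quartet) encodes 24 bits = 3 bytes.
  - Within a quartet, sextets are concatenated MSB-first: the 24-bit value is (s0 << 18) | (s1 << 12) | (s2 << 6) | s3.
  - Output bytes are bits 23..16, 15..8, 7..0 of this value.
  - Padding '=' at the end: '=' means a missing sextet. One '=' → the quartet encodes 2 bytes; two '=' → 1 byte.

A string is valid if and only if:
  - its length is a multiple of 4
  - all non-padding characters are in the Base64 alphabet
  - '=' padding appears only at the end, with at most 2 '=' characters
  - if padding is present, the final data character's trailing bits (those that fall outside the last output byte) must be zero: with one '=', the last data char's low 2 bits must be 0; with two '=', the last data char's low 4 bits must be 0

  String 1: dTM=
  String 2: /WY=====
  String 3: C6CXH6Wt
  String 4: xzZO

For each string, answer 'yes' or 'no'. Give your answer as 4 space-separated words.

String 1: 'dTM=' → valid
String 2: '/WY=====' → invalid (5 pad chars (max 2))
String 3: 'C6CXH6Wt' → valid
String 4: 'xzZO' → valid

Answer: yes no yes yes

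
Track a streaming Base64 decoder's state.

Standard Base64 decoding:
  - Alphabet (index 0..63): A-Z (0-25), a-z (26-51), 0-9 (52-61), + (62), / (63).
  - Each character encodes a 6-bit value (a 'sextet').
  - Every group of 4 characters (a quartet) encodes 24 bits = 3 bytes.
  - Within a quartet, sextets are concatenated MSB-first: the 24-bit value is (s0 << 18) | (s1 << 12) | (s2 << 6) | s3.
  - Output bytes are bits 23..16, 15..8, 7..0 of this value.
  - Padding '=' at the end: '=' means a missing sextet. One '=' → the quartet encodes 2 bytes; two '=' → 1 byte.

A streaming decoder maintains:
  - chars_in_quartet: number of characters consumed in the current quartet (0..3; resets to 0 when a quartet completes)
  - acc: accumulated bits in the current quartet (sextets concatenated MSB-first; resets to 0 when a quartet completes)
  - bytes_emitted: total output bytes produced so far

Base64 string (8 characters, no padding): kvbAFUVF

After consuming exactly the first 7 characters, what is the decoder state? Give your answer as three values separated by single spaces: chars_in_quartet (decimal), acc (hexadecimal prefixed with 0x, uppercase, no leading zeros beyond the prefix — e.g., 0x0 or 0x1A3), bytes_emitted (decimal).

Answer: 3 0x5515 3

Derivation:
After char 0 ('k'=36): chars_in_quartet=1 acc=0x24 bytes_emitted=0
After char 1 ('v'=47): chars_in_quartet=2 acc=0x92F bytes_emitted=0
After char 2 ('b'=27): chars_in_quartet=3 acc=0x24BDB bytes_emitted=0
After char 3 ('A'=0): chars_in_quartet=4 acc=0x92F6C0 -> emit 92 F6 C0, reset; bytes_emitted=3
After char 4 ('F'=5): chars_in_quartet=1 acc=0x5 bytes_emitted=3
After char 5 ('U'=20): chars_in_quartet=2 acc=0x154 bytes_emitted=3
After char 6 ('V'=21): chars_in_quartet=3 acc=0x5515 bytes_emitted=3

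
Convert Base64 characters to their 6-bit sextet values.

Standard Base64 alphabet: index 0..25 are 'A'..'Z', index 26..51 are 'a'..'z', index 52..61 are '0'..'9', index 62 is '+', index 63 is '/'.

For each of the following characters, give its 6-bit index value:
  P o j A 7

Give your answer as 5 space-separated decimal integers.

Answer: 15 40 35 0 59

Derivation:
'P': A..Z range, ord('P') − ord('A') = 15
'o': a..z range, 26 + ord('o') − ord('a') = 40
'j': a..z range, 26 + ord('j') − ord('a') = 35
'A': A..Z range, ord('A') − ord('A') = 0
'7': 0..9 range, 52 + ord('7') − ord('0') = 59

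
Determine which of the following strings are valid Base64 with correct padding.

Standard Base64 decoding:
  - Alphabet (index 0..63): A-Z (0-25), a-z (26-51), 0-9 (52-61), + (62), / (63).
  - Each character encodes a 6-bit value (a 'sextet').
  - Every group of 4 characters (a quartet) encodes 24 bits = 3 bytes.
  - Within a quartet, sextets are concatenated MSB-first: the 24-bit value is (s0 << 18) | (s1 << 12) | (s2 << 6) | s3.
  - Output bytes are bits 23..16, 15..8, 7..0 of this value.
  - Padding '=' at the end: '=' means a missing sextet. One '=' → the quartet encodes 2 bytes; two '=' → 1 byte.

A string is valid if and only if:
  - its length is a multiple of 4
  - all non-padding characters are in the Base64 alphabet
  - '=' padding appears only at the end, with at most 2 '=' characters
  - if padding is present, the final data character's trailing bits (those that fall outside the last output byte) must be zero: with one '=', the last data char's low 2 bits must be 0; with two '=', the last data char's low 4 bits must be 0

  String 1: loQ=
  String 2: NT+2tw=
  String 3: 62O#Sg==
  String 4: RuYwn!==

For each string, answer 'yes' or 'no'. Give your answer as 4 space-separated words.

Answer: yes no no no

Derivation:
String 1: 'loQ=' → valid
String 2: 'NT+2tw=' → invalid (len=7 not mult of 4)
String 3: '62O#Sg==' → invalid (bad char(s): ['#'])
String 4: 'RuYwn!==' → invalid (bad char(s): ['!'])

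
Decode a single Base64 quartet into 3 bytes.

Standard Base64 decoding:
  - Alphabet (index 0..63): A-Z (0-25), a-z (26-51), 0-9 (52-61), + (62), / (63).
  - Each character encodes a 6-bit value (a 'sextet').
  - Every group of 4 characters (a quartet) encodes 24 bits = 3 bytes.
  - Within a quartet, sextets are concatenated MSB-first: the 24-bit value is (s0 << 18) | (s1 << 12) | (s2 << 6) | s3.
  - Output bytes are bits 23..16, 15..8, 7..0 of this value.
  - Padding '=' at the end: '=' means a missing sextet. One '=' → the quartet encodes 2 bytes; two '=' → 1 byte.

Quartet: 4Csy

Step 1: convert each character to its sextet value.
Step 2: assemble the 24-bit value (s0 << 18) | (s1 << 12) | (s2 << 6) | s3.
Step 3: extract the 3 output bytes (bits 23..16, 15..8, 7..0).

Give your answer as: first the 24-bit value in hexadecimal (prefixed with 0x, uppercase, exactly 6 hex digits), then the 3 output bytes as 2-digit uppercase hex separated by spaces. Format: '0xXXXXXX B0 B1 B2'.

Sextets: 4=56, C=2, s=44, y=50
24-bit: (56<<18) | (2<<12) | (44<<6) | 50
      = 0xE00000 | 0x002000 | 0x000B00 | 0x000032
      = 0xE02B32
Bytes: (v>>16)&0xFF=E0, (v>>8)&0xFF=2B, v&0xFF=32

Answer: 0xE02B32 E0 2B 32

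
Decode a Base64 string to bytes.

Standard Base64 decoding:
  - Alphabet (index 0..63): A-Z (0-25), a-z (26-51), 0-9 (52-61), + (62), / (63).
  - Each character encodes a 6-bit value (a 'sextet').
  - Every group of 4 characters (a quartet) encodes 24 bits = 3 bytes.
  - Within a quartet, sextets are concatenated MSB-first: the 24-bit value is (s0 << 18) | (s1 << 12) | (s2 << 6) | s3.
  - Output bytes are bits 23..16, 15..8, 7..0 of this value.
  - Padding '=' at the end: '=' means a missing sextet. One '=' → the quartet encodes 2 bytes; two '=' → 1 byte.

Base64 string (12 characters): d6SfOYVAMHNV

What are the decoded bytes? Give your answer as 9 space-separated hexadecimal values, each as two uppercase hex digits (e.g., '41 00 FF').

Answer: 77 A4 9F 39 85 40 30 73 55

Derivation:
After char 0 ('d'=29): chars_in_quartet=1 acc=0x1D bytes_emitted=0
After char 1 ('6'=58): chars_in_quartet=2 acc=0x77A bytes_emitted=0
After char 2 ('S'=18): chars_in_quartet=3 acc=0x1DE92 bytes_emitted=0
After char 3 ('f'=31): chars_in_quartet=4 acc=0x77A49F -> emit 77 A4 9F, reset; bytes_emitted=3
After char 4 ('O'=14): chars_in_quartet=1 acc=0xE bytes_emitted=3
After char 5 ('Y'=24): chars_in_quartet=2 acc=0x398 bytes_emitted=3
After char 6 ('V'=21): chars_in_quartet=3 acc=0xE615 bytes_emitted=3
After char 7 ('A'=0): chars_in_quartet=4 acc=0x398540 -> emit 39 85 40, reset; bytes_emitted=6
After char 8 ('M'=12): chars_in_quartet=1 acc=0xC bytes_emitted=6
After char 9 ('H'=7): chars_in_quartet=2 acc=0x307 bytes_emitted=6
After char 10 ('N'=13): chars_in_quartet=3 acc=0xC1CD bytes_emitted=6
After char 11 ('V'=21): chars_in_quartet=4 acc=0x307355 -> emit 30 73 55, reset; bytes_emitted=9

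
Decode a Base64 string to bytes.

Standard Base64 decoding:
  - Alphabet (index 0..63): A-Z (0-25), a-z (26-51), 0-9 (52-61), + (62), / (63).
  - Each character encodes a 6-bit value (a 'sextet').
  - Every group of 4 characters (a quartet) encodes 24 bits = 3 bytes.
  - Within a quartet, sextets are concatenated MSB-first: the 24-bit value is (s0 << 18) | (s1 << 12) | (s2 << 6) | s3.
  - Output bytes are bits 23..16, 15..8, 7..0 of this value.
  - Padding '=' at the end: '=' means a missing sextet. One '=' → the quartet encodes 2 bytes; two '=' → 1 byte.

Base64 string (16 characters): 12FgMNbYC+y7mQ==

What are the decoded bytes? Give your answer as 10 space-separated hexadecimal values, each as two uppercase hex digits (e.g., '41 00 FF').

Answer: D7 61 60 30 D6 D8 0B EC BB 99

Derivation:
After char 0 ('1'=53): chars_in_quartet=1 acc=0x35 bytes_emitted=0
After char 1 ('2'=54): chars_in_quartet=2 acc=0xD76 bytes_emitted=0
After char 2 ('F'=5): chars_in_quartet=3 acc=0x35D85 bytes_emitted=0
After char 3 ('g'=32): chars_in_quartet=4 acc=0xD76160 -> emit D7 61 60, reset; bytes_emitted=3
After char 4 ('M'=12): chars_in_quartet=1 acc=0xC bytes_emitted=3
After char 5 ('N'=13): chars_in_quartet=2 acc=0x30D bytes_emitted=3
After char 6 ('b'=27): chars_in_quartet=3 acc=0xC35B bytes_emitted=3
After char 7 ('Y'=24): chars_in_quartet=4 acc=0x30D6D8 -> emit 30 D6 D8, reset; bytes_emitted=6
After char 8 ('C'=2): chars_in_quartet=1 acc=0x2 bytes_emitted=6
After char 9 ('+'=62): chars_in_quartet=2 acc=0xBE bytes_emitted=6
After char 10 ('y'=50): chars_in_quartet=3 acc=0x2FB2 bytes_emitted=6
After char 11 ('7'=59): chars_in_quartet=4 acc=0xBECBB -> emit 0B EC BB, reset; bytes_emitted=9
After char 12 ('m'=38): chars_in_quartet=1 acc=0x26 bytes_emitted=9
After char 13 ('Q'=16): chars_in_quartet=2 acc=0x990 bytes_emitted=9
Padding '==': partial quartet acc=0x990 -> emit 99; bytes_emitted=10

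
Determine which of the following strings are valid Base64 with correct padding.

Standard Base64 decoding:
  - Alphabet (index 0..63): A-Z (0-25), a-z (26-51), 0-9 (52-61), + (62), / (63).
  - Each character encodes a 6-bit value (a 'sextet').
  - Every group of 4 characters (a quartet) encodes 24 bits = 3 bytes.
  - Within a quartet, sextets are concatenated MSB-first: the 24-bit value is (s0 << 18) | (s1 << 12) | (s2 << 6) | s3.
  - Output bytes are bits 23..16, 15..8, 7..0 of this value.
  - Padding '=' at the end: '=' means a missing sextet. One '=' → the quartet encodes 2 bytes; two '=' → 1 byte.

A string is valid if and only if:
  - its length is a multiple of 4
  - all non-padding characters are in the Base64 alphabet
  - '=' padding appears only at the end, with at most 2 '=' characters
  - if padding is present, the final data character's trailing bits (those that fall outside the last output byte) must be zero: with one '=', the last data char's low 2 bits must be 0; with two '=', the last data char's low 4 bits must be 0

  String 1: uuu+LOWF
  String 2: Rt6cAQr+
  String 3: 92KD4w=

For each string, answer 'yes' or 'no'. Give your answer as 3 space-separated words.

String 1: 'uuu+LOWF' → valid
String 2: 'Rt6cAQr+' → valid
String 3: '92KD4w=' → invalid (len=7 not mult of 4)

Answer: yes yes no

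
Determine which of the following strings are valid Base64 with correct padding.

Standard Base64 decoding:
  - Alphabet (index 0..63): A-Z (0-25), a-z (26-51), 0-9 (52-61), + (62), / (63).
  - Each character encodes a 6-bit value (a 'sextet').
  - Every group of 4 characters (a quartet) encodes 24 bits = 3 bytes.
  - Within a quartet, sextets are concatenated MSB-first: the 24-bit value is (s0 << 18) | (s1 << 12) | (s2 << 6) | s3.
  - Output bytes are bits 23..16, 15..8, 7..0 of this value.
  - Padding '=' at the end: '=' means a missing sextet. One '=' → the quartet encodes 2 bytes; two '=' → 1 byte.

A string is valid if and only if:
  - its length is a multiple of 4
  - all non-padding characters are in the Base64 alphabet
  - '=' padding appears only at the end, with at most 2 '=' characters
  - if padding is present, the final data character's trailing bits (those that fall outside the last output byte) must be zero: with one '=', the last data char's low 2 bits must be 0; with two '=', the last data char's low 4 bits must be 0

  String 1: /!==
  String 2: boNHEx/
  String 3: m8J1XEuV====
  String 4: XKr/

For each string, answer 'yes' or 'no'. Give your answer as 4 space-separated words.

Answer: no no no yes

Derivation:
String 1: '/!==' → invalid (bad char(s): ['!'])
String 2: 'boNHEx/' → invalid (len=7 not mult of 4)
String 3: 'm8J1XEuV====' → invalid (4 pad chars (max 2))
String 4: 'XKr/' → valid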